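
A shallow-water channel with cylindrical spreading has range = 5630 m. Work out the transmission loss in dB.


37.51 dB


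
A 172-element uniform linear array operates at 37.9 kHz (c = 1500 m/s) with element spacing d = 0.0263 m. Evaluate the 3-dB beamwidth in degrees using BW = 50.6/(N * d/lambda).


0.44 deg


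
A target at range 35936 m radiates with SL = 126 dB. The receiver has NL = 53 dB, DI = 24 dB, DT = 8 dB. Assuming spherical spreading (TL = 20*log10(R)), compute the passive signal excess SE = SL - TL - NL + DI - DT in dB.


-2.11 dB


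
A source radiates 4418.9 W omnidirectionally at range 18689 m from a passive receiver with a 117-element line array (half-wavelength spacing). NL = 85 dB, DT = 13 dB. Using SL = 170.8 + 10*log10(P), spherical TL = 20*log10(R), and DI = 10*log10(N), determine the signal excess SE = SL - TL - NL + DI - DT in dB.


44.5 dB


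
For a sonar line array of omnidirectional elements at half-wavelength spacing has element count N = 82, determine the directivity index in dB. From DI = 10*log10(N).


DI = 10*log10(82) = 19.14

19.14 dB


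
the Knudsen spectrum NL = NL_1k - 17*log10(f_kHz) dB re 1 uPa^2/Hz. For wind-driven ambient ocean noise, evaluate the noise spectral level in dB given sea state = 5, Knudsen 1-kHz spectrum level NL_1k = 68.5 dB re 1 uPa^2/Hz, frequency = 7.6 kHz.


NL = NL_1k - 17*log10(f_kHz) = 68.5 - 17*log10(7.6) = 68.5 - (14.97) = 53.53

53.53 dB


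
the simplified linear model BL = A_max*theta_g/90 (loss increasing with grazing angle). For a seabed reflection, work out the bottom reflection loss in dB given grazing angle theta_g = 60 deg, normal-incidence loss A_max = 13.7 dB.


BL = A_max * theta_g / 90 = 13.7 * 60 / 90 = 9.13

9.13 dB


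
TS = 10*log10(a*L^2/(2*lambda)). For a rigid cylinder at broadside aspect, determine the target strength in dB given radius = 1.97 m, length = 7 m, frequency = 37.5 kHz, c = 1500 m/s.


lambda = 1500/37500 = 0.04 m
TS = 10*log10(1.97*7^2/(2*0.04)) = 30.82

30.82 dB


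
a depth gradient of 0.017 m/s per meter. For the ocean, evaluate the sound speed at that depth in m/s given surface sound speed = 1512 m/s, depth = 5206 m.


c = 1512 + 0.017 * 5206 = 1600.502

1600.502 m/s


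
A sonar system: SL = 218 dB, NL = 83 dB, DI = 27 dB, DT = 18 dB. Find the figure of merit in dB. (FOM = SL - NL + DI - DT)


144 dB


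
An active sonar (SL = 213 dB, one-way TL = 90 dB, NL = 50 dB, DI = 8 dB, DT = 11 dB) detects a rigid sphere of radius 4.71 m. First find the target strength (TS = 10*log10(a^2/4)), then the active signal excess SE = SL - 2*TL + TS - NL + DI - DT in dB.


Step 1: TS = 10*log10(4.71^2/4) = 7.44 dB
Step 2: SE = SL - 2*TL + TS - NL + DI - DT = 213 - 2*90 + (7.44) - 50 + 8 - 11 = -12.56

-12.56 dB


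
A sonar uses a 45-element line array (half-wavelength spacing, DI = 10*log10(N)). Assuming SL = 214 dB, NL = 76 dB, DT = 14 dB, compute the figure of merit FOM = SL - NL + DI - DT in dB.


Step 1: DI = 10*log10(45) = 16.53 dB
Step 2: FOM = SL - NL + DI - DT = 214 - 76 + 16.53 - 14 = 140.53

140.53 dB


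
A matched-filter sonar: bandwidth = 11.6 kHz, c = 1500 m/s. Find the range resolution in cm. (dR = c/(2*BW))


dR = c/(2*BW) = 1500 / (2 * 11.6e3) = 0.0647 m = 6.47 cm

6.47 cm


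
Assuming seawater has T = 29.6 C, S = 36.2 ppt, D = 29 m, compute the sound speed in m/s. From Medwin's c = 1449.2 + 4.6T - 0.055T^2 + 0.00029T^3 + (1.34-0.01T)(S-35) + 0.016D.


c = 1449.2 + 4.6*29.6 - 0.055*29.6^2 + 0.00029*29.6^3 + (1.34 - 0.01*29.6)*(36.2 - 35) + 0.016*29 = 1546.41

1546.41 m/s


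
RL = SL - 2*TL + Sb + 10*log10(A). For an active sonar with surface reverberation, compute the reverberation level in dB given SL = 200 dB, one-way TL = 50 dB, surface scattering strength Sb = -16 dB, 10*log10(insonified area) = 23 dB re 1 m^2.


RL = SL - 2*TL + Sb + 10*log10(A) = 200 - 2*50 + (-16) + 23 = 107

107 dB


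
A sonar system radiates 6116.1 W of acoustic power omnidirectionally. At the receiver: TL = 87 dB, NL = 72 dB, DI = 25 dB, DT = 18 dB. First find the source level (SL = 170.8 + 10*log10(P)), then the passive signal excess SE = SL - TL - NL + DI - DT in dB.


Step 1: SL = 170.8 + 10*log10(6116.1) = 208.66 dB
Step 2: SE = SL - TL - NL + DI - DT = 208.66 - 87 - 72 + 25 - 18 = 56.66

56.66 dB


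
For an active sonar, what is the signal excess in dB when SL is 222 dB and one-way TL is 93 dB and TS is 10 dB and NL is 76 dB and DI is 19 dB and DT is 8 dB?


SE = SL - 2*TL + TS - NL + DI - DT = 222 - 2*93 + (10) - 76 + 19 - 8 = -19

-19 dB


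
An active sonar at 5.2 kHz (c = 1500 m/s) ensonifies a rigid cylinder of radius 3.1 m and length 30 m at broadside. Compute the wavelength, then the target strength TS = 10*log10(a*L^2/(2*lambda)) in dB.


Step 1: lambda = c/f = 1500/5200 = 0.28846 m
Step 2: TS = 10*log10(a*L^2/(2*lambda)) = 10*log10(3.1*30^2/(2*0.28846)) = 36.84

36.84 dB


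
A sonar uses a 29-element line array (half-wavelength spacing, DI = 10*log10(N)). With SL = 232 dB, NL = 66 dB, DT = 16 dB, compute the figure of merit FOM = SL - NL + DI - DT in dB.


Step 1: DI = 10*log10(29) = 14.62 dB
Step 2: FOM = SL - NL + DI - DT = 232 - 66 + 14.62 - 16 = 164.62

164.62 dB


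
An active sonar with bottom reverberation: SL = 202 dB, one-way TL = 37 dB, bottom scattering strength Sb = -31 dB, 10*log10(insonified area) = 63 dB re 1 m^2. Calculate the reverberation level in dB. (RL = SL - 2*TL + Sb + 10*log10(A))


RL = SL - 2*TL + Sb + 10*log10(A) = 202 - 2*37 + (-31) + 63 = 160

160 dB


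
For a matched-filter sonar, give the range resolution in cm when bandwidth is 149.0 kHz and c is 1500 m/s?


dR = c/(2*BW) = 1500 / (2 * 149.0e3) = 0.005 m = 0.5 cm

0.5 cm


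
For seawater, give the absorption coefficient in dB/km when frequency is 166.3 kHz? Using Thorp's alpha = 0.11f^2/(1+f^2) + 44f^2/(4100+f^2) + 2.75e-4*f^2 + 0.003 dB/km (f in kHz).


f^2 = 27655.69
alpha = 0.11*27655.69/(1+27655.69) + 44*27655.69/(4100+27655.69) + 2.75e-4*27655.69 + 0.003 = 46.037

46.037 dB/km


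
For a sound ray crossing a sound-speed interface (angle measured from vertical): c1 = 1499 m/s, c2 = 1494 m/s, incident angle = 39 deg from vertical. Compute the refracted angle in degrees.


sin(theta2) = (c2/c1)*sin(theta1) = (1494/1499)*sin(39 deg) = 0.62722
theta2 = arcsin(0.62722) = 38.85

38.85 deg


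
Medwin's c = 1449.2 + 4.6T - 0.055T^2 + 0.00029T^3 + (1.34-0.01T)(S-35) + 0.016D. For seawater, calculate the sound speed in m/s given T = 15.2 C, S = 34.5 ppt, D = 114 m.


c = 1449.2 + 4.6*15.2 - 0.055*15.2^2 + 0.00029*15.2^3 + (1.34 - 0.01*15.2)*(34.5 - 35) + 0.016*114 = 1508.66

1508.66 m/s


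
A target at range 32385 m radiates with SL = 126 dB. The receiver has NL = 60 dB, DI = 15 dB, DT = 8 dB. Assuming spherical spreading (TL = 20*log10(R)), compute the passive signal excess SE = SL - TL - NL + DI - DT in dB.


-17.21 dB


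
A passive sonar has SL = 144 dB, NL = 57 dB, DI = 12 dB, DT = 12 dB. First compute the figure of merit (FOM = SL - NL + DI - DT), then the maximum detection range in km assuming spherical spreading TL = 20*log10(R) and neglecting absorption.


Step 1: FOM = SL - NL + DI - DT = 144 - 57 + 12 - 12 = 87 dB
Step 2: at max range FOM = TL = 20*log10(R), so R = 10^(87/20) = 22387.21 m = 22.39 km

22.39 km


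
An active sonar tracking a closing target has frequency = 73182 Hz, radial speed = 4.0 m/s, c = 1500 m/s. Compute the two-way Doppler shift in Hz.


fd = 2*f*v/c = 2 * 73182 * 4.0 / 1500 = 390.3

390.3 Hz


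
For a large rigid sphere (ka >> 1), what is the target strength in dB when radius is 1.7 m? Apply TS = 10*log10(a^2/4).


-1.41 dB


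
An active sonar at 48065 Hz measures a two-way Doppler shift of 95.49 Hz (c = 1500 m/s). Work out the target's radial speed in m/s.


1.49 m/s


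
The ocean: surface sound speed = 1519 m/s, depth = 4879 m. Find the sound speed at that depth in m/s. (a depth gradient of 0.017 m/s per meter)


c = 1519 + 0.017 * 4879 = 1601.943

1601.943 m/s


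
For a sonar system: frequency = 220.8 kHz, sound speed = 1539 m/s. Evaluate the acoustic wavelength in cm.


0.7 cm


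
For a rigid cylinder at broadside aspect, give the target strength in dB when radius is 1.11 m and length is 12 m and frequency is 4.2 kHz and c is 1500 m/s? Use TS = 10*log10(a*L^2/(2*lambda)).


lambda = 1500/4200 = 0.35714 m
TS = 10*log10(1.11*12^2/(2*0.35714)) = 23.5

23.5 dB


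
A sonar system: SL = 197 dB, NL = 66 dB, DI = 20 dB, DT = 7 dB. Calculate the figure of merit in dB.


FOM = SL - NL + DI - DT = 197 - 66 + 20 - 7 = 144

144 dB


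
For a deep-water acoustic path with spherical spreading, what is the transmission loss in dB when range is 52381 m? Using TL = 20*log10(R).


TL = 20*log10(52381) = 94.38

94.38 dB


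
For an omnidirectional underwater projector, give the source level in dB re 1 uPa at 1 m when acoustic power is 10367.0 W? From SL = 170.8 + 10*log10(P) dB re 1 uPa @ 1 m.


210.96 dB


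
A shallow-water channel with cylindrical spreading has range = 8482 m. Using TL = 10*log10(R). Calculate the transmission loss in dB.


TL = 10*log10(8482) = 39.28

39.28 dB


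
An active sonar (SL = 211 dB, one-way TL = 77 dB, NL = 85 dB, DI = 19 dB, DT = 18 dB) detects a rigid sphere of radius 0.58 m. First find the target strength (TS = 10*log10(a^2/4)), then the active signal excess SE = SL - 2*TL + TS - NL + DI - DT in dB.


Step 1: TS = 10*log10(0.58^2/4) = -10.75 dB
Step 2: SE = SL - 2*TL + TS - NL + DI - DT = 211 - 2*77 + (-10.75) - 85 + 19 - 18 = -37.75

-37.75 dB


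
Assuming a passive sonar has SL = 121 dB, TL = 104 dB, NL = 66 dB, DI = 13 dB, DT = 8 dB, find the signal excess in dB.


SE = SL - TL - NL + DI - DT = 121 - 104 - 66 + 13 - 8 = -44

-44 dB


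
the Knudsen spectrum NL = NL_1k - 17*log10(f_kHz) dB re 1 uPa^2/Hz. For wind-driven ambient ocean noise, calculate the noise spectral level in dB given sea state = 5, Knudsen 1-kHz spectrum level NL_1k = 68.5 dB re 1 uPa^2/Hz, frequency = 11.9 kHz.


NL = NL_1k - 17*log10(f_kHz) = 68.5 - 17*log10(11.9) = 68.5 - (18.28) = 50.22

50.22 dB


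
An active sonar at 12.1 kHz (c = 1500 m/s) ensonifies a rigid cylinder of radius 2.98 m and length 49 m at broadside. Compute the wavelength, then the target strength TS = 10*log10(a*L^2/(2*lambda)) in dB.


Step 1: lambda = c/f = 1500/12100 = 0.12397 m
Step 2: TS = 10*log10(a*L^2/(2*lambda)) = 10*log10(2.98*49^2/(2*0.12397)) = 44.6

44.6 dB


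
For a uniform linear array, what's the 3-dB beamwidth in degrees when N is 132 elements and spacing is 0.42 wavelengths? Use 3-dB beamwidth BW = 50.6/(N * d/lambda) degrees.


0.91 deg


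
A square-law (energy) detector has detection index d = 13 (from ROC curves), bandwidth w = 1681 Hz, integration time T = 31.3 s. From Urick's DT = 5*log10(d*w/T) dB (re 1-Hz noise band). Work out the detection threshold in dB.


14.22 dB


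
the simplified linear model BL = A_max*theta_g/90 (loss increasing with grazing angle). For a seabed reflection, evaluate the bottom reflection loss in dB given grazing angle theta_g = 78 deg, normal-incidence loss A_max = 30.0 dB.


BL = A_max * theta_g / 90 = 30.0 * 78 / 90 = 26.0

26.0 dB


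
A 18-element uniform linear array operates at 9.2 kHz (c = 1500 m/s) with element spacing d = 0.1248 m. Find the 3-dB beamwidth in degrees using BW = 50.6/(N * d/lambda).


3.67 deg


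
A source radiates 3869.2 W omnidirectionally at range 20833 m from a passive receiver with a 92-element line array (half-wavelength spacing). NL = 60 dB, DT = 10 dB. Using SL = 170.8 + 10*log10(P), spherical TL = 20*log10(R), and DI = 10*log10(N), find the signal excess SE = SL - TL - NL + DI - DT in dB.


69.94 dB


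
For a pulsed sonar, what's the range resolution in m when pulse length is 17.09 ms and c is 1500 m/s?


dR = c*tau/2 = 1500 * 17.09e-3 / 2 = 12.8175

12.8175 m


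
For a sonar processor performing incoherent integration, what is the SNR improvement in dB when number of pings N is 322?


12.54 dB


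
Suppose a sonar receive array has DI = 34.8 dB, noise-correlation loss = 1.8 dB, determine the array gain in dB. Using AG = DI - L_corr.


AG = DI - L_corr = 34.8 - 1.8 = 33.0

33.0 dB


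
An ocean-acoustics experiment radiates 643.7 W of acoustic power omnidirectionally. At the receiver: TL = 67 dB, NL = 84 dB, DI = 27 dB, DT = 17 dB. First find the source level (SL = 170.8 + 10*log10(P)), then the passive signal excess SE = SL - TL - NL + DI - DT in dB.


Step 1: SL = 170.8 + 10*log10(643.7) = 198.89 dB
Step 2: SE = SL - TL - NL + DI - DT = 198.89 - 67 - 84 + 27 - 17 = 57.89

57.89 dB


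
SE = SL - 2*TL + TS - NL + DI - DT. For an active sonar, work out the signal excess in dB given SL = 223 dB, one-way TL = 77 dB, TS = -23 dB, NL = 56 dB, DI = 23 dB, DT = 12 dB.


SE = SL - 2*TL + TS - NL + DI - DT = 223 - 2*77 + (-23) - 56 + 23 - 12 = 1

1 dB


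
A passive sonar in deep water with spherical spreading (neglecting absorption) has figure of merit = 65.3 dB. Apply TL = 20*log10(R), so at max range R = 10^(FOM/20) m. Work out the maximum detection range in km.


At max range FOM = TL, so 20*log10(R) = 65.3
R = 10^(65.3/20) = 1840.77 m = 1.84 km

1.84 km


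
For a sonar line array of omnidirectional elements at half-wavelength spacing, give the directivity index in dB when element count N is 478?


DI = 10*log10(478) = 26.79

26.79 dB


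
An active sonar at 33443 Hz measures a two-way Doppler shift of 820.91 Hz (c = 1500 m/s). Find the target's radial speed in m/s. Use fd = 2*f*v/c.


From fd = 2*f*v/c, v = c*fd/(2*f) = 1500 * 820.91 / (2*33443) = 18.41

18.41 m/s


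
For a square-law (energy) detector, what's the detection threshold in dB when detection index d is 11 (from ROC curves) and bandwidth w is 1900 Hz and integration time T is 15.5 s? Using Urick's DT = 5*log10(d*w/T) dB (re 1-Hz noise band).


DT = 5*log10(d*w/T) = 5*log10(11 * 1900 / 15.5) = 5*log10(1348.39) = 15.65

15.65 dB


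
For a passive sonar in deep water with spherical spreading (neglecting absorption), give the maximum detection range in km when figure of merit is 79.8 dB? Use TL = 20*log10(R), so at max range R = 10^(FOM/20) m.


At max range FOM = TL, so 20*log10(R) = 79.8
R = 10^(79.8/20) = 9772.37 m = 9.77 km

9.77 km


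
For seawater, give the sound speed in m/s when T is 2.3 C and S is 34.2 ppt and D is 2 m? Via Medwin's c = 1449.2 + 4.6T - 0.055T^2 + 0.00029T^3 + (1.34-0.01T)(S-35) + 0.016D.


1458.47 m/s


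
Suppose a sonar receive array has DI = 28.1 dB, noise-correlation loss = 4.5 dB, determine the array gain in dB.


23.6 dB


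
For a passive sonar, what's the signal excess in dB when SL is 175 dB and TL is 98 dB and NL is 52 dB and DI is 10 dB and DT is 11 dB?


SE = SL - TL - NL + DI - DT = 175 - 98 - 52 + 10 - 11 = 24

24 dB


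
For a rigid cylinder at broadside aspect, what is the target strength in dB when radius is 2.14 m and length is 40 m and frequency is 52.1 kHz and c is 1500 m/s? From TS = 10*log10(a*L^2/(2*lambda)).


47.74 dB


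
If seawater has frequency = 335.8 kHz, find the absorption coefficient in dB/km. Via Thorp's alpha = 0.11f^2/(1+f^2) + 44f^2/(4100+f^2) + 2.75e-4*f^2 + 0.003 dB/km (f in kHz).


73.579 dB/km


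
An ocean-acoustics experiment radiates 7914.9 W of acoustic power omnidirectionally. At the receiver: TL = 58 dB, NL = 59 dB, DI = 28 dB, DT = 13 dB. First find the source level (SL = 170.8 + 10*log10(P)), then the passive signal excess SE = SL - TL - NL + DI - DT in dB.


Step 1: SL = 170.8 + 10*log10(7914.9) = 209.78 dB
Step 2: SE = SL - TL - NL + DI - DT = 209.78 - 58 - 59 + 28 - 13 = 107.78

107.78 dB


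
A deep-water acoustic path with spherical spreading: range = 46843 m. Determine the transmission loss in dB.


93.41 dB


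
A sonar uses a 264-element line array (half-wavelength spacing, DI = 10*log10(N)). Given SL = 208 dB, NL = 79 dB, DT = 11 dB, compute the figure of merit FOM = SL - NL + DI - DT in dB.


Step 1: DI = 10*log10(264) = 24.22 dB
Step 2: FOM = SL - NL + DI - DT = 208 - 79 + 24.22 - 11 = 142.22

142.22 dB


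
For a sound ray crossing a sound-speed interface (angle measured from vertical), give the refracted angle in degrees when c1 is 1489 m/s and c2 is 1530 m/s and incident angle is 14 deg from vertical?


sin(theta2) = (c2/c1)*sin(theta1) = (1530/1489)*sin(14 deg) = 0.24858
theta2 = arcsin(0.24858) = 14.39

14.39 deg


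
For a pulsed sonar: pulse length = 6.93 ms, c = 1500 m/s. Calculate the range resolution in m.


dR = c*tau/2 = 1500 * 6.93e-3 / 2 = 5.1975

5.1975 m


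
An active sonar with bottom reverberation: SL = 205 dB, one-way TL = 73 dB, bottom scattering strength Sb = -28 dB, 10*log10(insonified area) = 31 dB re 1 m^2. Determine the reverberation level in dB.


62 dB


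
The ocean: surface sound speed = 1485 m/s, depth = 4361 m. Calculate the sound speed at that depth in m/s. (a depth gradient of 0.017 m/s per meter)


c = 1485 + 0.017 * 4361 = 1559.137

1559.137 m/s


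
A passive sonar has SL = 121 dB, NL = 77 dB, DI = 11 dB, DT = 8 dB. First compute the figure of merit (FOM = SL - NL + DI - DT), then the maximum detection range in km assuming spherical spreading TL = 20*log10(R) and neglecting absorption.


Step 1: FOM = SL - NL + DI - DT = 121 - 77 + 11 - 8 = 47 dB
Step 2: at max range FOM = TL = 20*log10(R), so R = 10^(47/20) = 223.87 m = 0.22 km

0.22 km


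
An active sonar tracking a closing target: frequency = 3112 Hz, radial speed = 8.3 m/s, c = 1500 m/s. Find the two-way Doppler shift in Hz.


fd = 2*f*v/c = 2 * 3112 * 8.3 / 1500 = 34.44

34.44 Hz


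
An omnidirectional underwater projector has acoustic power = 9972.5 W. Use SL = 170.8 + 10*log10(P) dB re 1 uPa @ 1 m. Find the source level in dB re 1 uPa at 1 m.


SL = 170.8 + 10*log10(9972.5) = 170.8 + 39.99 = 210.79

210.79 dB


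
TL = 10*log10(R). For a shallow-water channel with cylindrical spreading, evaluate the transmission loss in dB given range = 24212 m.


TL = 10*log10(24212) = 43.84

43.84 dB


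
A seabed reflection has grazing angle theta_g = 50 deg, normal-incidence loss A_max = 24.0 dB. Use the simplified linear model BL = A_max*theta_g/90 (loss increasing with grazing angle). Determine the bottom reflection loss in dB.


BL = A_max * theta_g / 90 = 24.0 * 50 / 90 = 13.33

13.33 dB


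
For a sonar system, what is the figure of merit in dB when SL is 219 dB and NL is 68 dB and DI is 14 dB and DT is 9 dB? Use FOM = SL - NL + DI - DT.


FOM = SL - NL + DI - DT = 219 - 68 + 14 - 9 = 156

156 dB


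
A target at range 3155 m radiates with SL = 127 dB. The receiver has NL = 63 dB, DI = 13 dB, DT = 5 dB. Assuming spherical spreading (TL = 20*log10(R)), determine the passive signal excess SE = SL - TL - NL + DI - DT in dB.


Step 1: TL = 20*log10(3155) = 69.98 dB
Step 2: SE = 127 - 69.98 - 63 + 13 - 5 = 2.02

2.02 dB


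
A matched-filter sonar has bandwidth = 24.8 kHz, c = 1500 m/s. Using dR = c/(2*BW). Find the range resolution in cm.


dR = c/(2*BW) = 1500 / (2 * 24.8e3) = 0.0302 m = 3.02 cm

3.02 cm


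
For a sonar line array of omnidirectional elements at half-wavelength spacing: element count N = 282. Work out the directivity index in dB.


DI = 10*log10(282) = 24.5

24.5 dB


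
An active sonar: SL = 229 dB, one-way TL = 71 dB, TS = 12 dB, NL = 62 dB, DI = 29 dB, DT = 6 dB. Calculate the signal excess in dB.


SE = SL - 2*TL + TS - NL + DI - DT = 229 - 2*71 + (12) - 62 + 29 - 6 = 60

60 dB


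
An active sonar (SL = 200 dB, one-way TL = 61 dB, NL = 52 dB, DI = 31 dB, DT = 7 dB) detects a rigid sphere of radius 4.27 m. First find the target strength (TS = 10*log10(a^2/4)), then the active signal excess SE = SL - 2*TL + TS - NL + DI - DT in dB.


Step 1: TS = 10*log10(4.27^2/4) = 6.59 dB
Step 2: SE = SL - 2*TL + TS - NL + DI - DT = 200 - 2*61 + (6.59) - 52 + 31 - 7 = 56.59

56.59 dB


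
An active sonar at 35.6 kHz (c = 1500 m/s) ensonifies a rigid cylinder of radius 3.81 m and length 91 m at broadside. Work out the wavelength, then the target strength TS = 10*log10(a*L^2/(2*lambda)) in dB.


Step 1: lambda = c/f = 1500/35600 = 0.04213 m
Step 2: TS = 10*log10(a*L^2/(2*lambda)) = 10*log10(3.81*91^2/(2*0.04213)) = 55.73

55.73 dB


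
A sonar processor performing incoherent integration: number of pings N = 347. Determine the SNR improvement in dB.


Gain = 5*log10(347) = 12.7

12.7 dB


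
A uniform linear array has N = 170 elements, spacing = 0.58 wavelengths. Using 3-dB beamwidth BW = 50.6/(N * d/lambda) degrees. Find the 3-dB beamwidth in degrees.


BW = 50.6 / (170 * 0.58) = 50.6 / 98.6 = 0.51

0.51 deg


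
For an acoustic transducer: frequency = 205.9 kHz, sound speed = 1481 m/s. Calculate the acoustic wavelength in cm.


lambda = c/f = 1481 / 205900 = 0.0072 m = 0.72 cm

0.72 cm


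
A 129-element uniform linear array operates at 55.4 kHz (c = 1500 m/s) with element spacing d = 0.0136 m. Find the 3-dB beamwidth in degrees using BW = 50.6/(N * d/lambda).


Step 1: lambda = 1500/55400 = 0.02708 m
Step 2: d/lambda = 0.0136/0.02708 = 0.5022
Step 3: BW = 50.6/(N * d/lambda) = 50.6/(129 * 0.5022) = 0.78

0.78 deg


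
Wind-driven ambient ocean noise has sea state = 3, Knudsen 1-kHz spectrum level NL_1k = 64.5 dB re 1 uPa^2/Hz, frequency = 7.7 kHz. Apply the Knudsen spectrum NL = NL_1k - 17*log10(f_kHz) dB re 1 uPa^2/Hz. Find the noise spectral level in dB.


NL = NL_1k - 17*log10(f_kHz) = 64.5 - 17*log10(7.7) = 64.5 - (15.07) = 49.43

49.43 dB


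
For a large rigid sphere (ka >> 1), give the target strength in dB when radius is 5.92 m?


TS = 10*log10(5.92^2 / 4) = 10*log10(8.7616) = 9.43

9.43 dB


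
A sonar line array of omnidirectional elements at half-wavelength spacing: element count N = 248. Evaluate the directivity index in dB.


23.94 dB


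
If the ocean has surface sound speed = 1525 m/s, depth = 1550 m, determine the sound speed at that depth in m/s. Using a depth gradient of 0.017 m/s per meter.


c = 1525 + 0.017 * 1550 = 1551.35

1551.35 m/s


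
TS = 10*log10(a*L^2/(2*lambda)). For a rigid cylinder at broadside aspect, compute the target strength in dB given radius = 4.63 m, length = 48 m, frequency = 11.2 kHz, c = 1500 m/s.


46.0 dB


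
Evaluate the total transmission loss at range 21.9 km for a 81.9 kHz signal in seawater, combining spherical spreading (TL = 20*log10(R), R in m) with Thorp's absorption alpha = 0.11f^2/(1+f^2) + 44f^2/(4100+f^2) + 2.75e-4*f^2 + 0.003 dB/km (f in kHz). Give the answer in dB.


Step 1 (Thorp): alpha = 0.11*6707.61/(1+6707.61) + 44*6707.61/(4100+6707.61) + 2.75e-4*6707.61 + 0.003 = 29.2656 dB/km
Step 2: TL_spread = 20*log10(21900) = 86.81 dB
Step 3: TL_abs = alpha*R = 29.2656 * 21.9 = 640.92 dB
Step 4: TL_total = 86.81 + 640.92 = 727.73

727.73 dB


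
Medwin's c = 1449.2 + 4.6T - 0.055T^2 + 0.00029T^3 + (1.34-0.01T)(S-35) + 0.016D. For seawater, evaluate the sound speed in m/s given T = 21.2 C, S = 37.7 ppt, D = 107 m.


c = 1449.2 + 4.6*21.2 - 0.055*21.2^2 + 0.00029*21.2^3 + (1.34 - 0.01*21.2)*(37.7 - 35) + 0.016*107 = 1529.52

1529.52 m/s


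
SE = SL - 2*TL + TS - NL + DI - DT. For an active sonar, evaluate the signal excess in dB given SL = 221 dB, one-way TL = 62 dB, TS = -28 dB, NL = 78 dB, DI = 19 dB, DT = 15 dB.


SE = SL - 2*TL + TS - NL + DI - DT = 221 - 2*62 + (-28) - 78 + 19 - 15 = -5

-5 dB


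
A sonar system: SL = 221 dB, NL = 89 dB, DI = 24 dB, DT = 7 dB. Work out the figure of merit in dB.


149 dB


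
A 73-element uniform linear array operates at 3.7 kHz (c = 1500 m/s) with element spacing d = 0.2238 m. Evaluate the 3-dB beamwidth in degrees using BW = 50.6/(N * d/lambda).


Step 1: lambda = 1500/3700 = 0.40541 m
Step 2: d/lambda = 0.2238/0.40541 = 0.552
Step 3: BW = 50.6/(N * d/lambda) = 50.6/(73 * 0.552) = 1.26

1.26 deg


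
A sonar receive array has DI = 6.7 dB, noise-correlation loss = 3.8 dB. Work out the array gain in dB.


2.9 dB


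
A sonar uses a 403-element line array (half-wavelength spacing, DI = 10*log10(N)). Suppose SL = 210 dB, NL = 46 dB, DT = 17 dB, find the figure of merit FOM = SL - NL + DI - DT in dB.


173.05 dB


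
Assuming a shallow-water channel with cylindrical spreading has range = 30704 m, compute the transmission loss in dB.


44.87 dB


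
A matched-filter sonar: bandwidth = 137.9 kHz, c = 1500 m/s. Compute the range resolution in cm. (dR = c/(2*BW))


dR = c/(2*BW) = 1500 / (2 * 137.9e3) = 0.0054 m = 0.54 cm

0.54 cm


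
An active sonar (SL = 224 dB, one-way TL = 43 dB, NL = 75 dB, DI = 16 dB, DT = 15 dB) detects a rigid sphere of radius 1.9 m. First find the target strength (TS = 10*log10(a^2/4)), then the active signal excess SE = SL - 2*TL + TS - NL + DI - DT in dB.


Step 1: TS = 10*log10(1.9^2/4) = -0.45 dB
Step 2: SE = SL - 2*TL + TS - NL + DI - DT = 224 - 2*43 + (-0.45) - 75 + 16 - 15 = 63.55

63.55 dB


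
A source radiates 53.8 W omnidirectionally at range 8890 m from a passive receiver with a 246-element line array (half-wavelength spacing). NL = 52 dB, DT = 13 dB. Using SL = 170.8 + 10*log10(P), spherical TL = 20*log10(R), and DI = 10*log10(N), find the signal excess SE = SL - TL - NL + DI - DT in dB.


Step 1: SL = 170.8 + 10*log10(53.8) = 188.11 dB
Step 2: TL = 20*log10(8890) = 78.98 dB
Step 3: DI = 10*log10(246) = 23.91 dB
Step 4: SE = SL - TL - NL + DI - DT = 188.11 - 78.98 - 52 + 23.91 - 13 = 68.04

68.04 dB


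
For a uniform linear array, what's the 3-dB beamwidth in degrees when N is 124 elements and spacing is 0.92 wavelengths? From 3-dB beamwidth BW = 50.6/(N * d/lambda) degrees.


0.44 deg


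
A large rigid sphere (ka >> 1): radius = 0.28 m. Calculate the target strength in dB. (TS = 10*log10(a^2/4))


TS = 10*log10(0.28^2 / 4) = 10*log10(0.0196) = -17.08

-17.08 dB


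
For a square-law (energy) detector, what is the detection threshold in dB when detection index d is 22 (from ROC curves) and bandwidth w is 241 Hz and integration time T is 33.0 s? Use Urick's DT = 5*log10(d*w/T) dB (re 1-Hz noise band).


DT = 5*log10(d*w/T) = 5*log10(22 * 241 / 33.0) = 5*log10(160.67) = 11.03

11.03 dB


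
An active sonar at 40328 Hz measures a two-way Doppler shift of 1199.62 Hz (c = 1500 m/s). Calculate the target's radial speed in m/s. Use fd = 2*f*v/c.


From fd = 2*f*v/c, v = c*fd/(2*f) = 1500 * 1199.62 / (2*40328) = 22.31

22.31 m/s


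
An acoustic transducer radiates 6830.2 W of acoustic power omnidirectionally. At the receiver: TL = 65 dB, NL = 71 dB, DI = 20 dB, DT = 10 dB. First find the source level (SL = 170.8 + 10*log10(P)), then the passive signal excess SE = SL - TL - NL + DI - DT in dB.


Step 1: SL = 170.8 + 10*log10(6830.2) = 209.14 dB
Step 2: SE = SL - TL - NL + DI - DT = 209.14 - 65 - 71 + 20 - 10 = 83.14

83.14 dB


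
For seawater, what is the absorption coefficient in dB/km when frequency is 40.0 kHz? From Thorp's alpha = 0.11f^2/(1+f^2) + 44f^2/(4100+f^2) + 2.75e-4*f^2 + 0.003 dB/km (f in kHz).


12.904 dB/km


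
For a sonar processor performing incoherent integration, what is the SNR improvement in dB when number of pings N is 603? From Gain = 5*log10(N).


Gain = 5*log10(603) = 13.9

13.9 dB


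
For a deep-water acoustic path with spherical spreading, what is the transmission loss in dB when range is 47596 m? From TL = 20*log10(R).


TL = 20*log10(47596) = 93.55

93.55 dB


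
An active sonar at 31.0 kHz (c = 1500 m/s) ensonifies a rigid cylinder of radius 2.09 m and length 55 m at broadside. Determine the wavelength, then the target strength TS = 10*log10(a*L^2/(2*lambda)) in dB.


Step 1: lambda = c/f = 1500/31000 = 0.04839 m
Step 2: TS = 10*log10(a*L^2/(2*lambda)) = 10*log10(2.09*55^2/(2*0.04839)) = 48.15

48.15 dB


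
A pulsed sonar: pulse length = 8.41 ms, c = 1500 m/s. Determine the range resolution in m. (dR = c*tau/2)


6.3075 m


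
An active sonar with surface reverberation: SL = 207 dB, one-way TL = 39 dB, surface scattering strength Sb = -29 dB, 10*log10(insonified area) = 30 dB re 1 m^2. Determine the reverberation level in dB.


130 dB


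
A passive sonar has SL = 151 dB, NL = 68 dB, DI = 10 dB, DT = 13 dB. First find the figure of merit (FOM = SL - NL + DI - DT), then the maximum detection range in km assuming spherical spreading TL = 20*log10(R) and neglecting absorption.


Step 1: FOM = SL - NL + DI - DT = 151 - 68 + 10 - 13 = 80 dB
Step 2: at max range FOM = TL = 20*log10(R), so R = 10^(80/20) = 10000.0 m = 10.0 km

10.0 km


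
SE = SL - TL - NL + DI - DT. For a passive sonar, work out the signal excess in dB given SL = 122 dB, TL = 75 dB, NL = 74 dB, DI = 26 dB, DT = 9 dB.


SE = SL - TL - NL + DI - DT = 122 - 75 - 74 + 26 - 9 = -10

-10 dB


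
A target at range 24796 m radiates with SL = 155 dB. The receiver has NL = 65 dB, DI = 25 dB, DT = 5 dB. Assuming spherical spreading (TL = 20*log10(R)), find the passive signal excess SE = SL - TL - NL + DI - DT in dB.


22.11 dB


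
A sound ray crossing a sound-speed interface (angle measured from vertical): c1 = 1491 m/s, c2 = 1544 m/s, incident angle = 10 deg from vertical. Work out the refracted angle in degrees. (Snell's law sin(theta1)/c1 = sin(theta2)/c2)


10.36 deg


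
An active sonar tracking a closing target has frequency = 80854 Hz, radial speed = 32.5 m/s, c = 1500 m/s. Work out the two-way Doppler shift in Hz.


fd = 2*f*v/c = 2 * 80854 * 32.5 / 1500 = 3503.67

3503.67 Hz


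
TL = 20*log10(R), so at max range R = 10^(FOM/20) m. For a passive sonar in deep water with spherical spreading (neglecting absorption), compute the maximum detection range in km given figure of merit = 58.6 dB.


At max range FOM = TL, so 20*log10(R) = 58.6
R = 10^(58.6/20) = 851.14 m = 0.85 km

0.85 km


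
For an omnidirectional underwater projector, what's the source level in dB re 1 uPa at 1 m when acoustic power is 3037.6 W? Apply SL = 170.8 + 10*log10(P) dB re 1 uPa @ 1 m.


SL = 170.8 + 10*log10(3037.6) = 170.8 + 34.83 = 205.63

205.63 dB


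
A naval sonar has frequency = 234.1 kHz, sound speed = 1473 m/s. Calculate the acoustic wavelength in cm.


lambda = c/f = 1473 / 234100 = 0.0063 m = 0.63 cm

0.63 cm


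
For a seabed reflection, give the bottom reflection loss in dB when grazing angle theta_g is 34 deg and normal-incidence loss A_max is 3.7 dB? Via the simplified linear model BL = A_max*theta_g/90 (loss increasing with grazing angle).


1.4 dB


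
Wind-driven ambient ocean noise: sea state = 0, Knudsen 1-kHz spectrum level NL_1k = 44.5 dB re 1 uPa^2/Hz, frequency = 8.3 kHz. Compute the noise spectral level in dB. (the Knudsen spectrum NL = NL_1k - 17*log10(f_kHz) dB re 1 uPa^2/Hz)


NL = NL_1k - 17*log10(f_kHz) = 44.5 - 17*log10(8.3) = 44.5 - (15.62) = 28.88

28.88 dB


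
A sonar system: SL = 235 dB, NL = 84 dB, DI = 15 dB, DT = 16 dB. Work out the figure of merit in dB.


FOM = SL - NL + DI - DT = 235 - 84 + 15 - 16 = 150

150 dB


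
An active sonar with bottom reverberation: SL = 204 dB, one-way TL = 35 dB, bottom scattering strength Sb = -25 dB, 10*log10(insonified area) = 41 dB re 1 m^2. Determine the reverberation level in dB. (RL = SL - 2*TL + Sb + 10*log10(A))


RL = SL - 2*TL + Sb + 10*log10(A) = 204 - 2*35 + (-25) + 41 = 150

150 dB


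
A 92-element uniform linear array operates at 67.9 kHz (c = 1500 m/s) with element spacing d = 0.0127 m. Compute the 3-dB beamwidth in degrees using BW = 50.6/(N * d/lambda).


Step 1: lambda = 1500/67900 = 0.02209 m
Step 2: d/lambda = 0.0127/0.02209 = 0.5749
Step 3: BW = 50.6/(N * d/lambda) = 50.6/(92 * 0.5749) = 0.96

0.96 deg


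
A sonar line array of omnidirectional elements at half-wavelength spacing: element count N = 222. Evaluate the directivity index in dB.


23.46 dB


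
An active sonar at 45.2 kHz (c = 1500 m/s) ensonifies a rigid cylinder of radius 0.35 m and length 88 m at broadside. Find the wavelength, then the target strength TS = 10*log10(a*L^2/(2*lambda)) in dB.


Step 1: lambda = c/f = 1500/45200 = 0.03319 m
Step 2: TS = 10*log10(a*L^2/(2*lambda)) = 10*log10(0.35*88^2/(2*0.03319)) = 46.11

46.11 dB


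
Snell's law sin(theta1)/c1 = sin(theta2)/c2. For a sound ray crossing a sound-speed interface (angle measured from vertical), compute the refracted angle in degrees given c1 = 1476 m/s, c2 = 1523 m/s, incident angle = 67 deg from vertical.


71.77 deg


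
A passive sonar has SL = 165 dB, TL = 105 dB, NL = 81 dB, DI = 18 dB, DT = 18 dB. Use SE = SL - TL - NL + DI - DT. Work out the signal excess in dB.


-21 dB


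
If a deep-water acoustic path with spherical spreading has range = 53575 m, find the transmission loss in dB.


94.58 dB


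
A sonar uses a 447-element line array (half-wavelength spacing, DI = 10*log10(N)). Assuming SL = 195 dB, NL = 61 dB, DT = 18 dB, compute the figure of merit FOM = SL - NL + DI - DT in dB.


Step 1: DI = 10*log10(447) = 26.5 dB
Step 2: FOM = SL - NL + DI - DT = 195 - 61 + 26.5 - 18 = 142.5

142.5 dB


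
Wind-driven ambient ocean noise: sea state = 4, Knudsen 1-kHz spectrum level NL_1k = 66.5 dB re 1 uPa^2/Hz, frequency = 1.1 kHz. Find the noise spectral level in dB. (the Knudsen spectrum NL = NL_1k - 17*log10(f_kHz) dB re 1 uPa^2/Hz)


NL = NL_1k - 17*log10(f_kHz) = 66.5 - 17*log10(1.1) = 66.5 - (0.7) = 65.8

65.8 dB


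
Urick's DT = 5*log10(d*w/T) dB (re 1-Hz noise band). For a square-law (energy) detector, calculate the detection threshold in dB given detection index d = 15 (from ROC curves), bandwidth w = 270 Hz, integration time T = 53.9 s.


DT = 5*log10(d*w/T) = 5*log10(15 * 270 / 53.9) = 5*log10(75.14) = 9.38

9.38 dB


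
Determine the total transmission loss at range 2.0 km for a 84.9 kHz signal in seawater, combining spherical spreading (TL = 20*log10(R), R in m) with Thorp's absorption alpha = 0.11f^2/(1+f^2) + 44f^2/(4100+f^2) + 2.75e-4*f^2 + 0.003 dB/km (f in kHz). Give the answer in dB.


Step 1 (Thorp): alpha = 0.11*7208.01/(1+7208.01) + 44*7208.01/(4100+7208.01) + 2.75e-4*7208.01 + 0.003 = 30.1419 dB/km
Step 2: TL_spread = 20*log10(2000) = 66.02 dB
Step 3: TL_abs = alpha*R = 30.1419 * 2.0 = 60.28 dB
Step 4: TL_total = 66.02 + 60.28 = 126.3

126.3 dB


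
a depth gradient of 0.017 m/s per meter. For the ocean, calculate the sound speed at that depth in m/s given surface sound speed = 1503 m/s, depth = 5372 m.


c = 1503 + 0.017 * 5372 = 1594.324

1594.324 m/s


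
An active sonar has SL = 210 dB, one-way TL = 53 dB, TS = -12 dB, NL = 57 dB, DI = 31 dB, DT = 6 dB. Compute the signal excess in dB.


SE = SL - 2*TL + TS - NL + DI - DT = 210 - 2*53 + (-12) - 57 + 31 - 6 = 60

60 dB


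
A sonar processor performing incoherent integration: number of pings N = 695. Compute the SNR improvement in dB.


Gain = 5*log10(695) = 14.21

14.21 dB


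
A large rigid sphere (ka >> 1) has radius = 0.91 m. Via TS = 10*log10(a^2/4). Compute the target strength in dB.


-6.84 dB


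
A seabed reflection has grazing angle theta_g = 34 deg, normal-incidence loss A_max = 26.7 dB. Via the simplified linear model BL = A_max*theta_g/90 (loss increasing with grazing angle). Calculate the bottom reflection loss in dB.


BL = A_max * theta_g / 90 = 26.7 * 34 / 90 = 10.09

10.09 dB


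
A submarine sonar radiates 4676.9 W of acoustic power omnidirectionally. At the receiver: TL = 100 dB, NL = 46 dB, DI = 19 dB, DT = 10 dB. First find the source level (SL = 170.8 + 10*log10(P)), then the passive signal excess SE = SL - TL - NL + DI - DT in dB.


Step 1: SL = 170.8 + 10*log10(4676.9) = 207.5 dB
Step 2: SE = SL - TL - NL + DI - DT = 207.5 - 100 - 46 + 19 - 10 = 70.5

70.5 dB


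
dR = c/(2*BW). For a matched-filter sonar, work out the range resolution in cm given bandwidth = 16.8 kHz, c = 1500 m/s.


4.46 cm


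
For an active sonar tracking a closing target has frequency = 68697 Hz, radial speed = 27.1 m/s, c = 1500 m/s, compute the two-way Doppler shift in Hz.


fd = 2*f*v/c = 2 * 68697 * 27.1 / 1500 = 2482.25

2482.25 Hz


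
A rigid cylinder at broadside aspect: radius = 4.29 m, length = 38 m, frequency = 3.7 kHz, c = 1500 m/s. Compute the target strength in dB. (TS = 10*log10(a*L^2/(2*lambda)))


lambda = 1500/3700 = 0.40541 m
TS = 10*log10(4.29*38^2/(2*0.40541)) = 38.83

38.83 dB


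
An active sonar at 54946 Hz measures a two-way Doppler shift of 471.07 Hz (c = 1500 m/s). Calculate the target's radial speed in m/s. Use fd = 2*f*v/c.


From fd = 2*f*v/c, v = c*fd/(2*f) = 1500 * 471.07 / (2*54946) = 6.43

6.43 m/s


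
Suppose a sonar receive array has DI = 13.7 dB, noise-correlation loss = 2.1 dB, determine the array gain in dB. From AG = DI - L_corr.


AG = DI - L_corr = 13.7 - 2.1 = 11.6

11.6 dB


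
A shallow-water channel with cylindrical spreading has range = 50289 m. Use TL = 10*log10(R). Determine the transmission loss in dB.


47.01 dB


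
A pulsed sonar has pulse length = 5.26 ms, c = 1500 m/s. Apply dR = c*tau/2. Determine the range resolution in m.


3.945 m


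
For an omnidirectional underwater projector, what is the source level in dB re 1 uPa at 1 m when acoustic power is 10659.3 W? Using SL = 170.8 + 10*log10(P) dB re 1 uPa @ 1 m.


SL = 170.8 + 10*log10(10659.3) = 170.8 + 40.28 = 211.08

211.08 dB


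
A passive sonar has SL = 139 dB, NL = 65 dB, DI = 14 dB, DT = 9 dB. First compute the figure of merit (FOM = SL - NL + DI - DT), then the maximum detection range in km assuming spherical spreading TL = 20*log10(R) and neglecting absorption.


Step 1: FOM = SL - NL + DI - DT = 139 - 65 + 14 - 9 = 79 dB
Step 2: at max range FOM = TL = 20*log10(R), so R = 10^(79/20) = 8912.51 m = 8.91 km

8.91 km


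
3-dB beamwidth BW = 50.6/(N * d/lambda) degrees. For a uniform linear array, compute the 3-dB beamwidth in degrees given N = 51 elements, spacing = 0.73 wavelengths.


1.36 deg


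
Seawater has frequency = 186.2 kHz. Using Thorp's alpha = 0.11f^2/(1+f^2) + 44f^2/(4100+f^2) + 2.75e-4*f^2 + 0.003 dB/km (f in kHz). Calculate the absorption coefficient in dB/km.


f^2 = 34670.44
alpha = 0.11*34670.44/(1+34670.44) + 44*34670.44/(4100+34670.44) + 2.75e-4*34670.44 + 0.003 = 48.994

48.994 dB/km


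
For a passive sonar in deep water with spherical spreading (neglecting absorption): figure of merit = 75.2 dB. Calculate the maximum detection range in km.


At max range FOM = TL, so 20*log10(R) = 75.2
R = 10^(75.2/20) = 5754.4 m = 5.75 km

5.75 km


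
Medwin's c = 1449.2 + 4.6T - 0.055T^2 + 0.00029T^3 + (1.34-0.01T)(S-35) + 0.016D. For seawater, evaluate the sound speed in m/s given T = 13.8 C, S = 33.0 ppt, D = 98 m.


1502.13 m/s


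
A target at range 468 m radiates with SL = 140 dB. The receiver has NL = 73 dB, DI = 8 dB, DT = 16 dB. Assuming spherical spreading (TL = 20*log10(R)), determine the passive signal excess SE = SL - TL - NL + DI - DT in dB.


Step 1: TL = 20*log10(468) = 53.4 dB
Step 2: SE = 140 - 53.4 - 73 + 8 - 16 = 5.6

5.6 dB


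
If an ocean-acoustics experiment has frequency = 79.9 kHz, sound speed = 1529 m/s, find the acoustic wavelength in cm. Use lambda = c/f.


lambda = c/f = 1529 / 79900 = 0.0191 m = 1.91 cm

1.91 cm


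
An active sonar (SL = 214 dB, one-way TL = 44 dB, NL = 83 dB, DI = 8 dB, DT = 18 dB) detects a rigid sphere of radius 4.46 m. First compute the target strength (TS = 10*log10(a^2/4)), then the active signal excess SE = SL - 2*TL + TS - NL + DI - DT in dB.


Step 1: TS = 10*log10(4.46^2/4) = 6.97 dB
Step 2: SE = SL - 2*TL + TS - NL + DI - DT = 214 - 2*44 + (6.97) - 83 + 8 - 18 = 39.97

39.97 dB
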